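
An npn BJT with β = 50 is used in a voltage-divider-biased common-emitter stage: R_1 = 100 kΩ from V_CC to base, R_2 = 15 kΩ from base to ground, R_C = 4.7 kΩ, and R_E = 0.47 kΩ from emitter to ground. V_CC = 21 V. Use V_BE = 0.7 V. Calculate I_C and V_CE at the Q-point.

I_C ≈ 2.8 mA, V_CE ≈ 6.7 V

Thevenize the base divider: V_Th = V_CC·R_2/(R_1+R_2) = 21×15/115 = 2.74 V, R_Th = R_1‖R_2 = 13 kΩ.
Base-emitter loop: V_Th = I_B·R_Th + V_BE + (β+1)I_B·R_E, so I_B = (2.74 − 0.7) / (13 + 51×0.47) = 0.0551 mA.
I_C = β·I_B = 50×0.0551 = 2.75 mA, and I_E = (β+1)I_B = 2.81 mA.
V_CE = V_CC − I_C·R_C − I_E·R_E = 21 − 2.75×4.7 − 2.81×0.47 = 6.73 V.
V_CE = 6.73 V > 0.2 V confirms active-region operation.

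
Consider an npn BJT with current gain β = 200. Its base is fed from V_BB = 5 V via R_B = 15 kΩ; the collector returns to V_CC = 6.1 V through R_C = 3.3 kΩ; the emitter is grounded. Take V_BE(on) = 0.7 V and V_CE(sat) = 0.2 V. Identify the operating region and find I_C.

saturation; I_C ≈ 1.8 mA

Assume active: I_B = (5 − 0.7)/15 = 0.287 mA, giving I_C = β·I_B = 57.3 mA.
But then V_CE = 6.1 − 57.3×3.3 = -183 V < V_CE(sat) = 0.2 V — impossible in the active region.
So the transistor is saturated. With V_CE = 0.2 V, I_C = (V_CC − 0.2)/R_C = 5.9/3.3 = 1.79 mA.
Check: β·I_B = 57.3 mA > I_C = 1.79 mA, confirming saturation.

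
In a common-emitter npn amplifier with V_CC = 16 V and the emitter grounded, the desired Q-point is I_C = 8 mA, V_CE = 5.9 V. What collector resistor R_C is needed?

R_C ≈ 1.3 kΩ

Collector loop: V_CC = I_C·R_C + V_CE.
R_C = (V_CC − V_CE)/I_C = (16 − 5.9)/8 = 1.26 kΩ.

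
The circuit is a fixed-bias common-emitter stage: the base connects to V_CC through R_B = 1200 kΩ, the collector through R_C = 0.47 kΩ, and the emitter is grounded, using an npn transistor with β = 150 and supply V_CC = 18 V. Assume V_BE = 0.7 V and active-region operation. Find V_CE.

Base loop: V_CC = I_B·R_B + V_BE, so I_B = (18 − 0.7)/1200 kΩ = 0.0144 mA.
In the active region I_C = β·I_B = 150 × 0.0144 = 2.16 mA.
Collector loop: V_CE = V_CC − I_C·R_C = 18 − 2.16×0.47 = 17 V.
Since V_CE = 17 V > V_CE(sat) ≈ 0.2 V, the transistor is in the active region as assumed.

V_CE ≈ 17 V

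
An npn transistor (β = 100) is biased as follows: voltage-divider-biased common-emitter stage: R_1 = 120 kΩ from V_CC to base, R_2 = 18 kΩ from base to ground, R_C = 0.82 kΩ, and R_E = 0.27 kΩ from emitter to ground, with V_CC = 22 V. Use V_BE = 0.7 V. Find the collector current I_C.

I_C ≈ 5.1 mA

Thevenize the base divider: V_Th = V_CC·R_2/(R_1+R_2) = 22×18/138 = 2.87 V, R_Th = R_1‖R_2 = 15.7 kΩ.
Base-emitter loop: V_Th = I_B·R_Th + V_BE + (β+1)I_B·R_E, so I_B = (2.87 − 0.7) / (15.7 + 101×0.27) = 0.0505 mA.
I_C = β·I_B = 100×0.0505 = 5.05 mA, and I_E = (β+1)I_B = 5.11 mA.
V_CE = V_CC − I_C·R_C − I_E·R_E = 22 − 5.05×0.82 − 5.11×0.27 = 16.5 V.
V_CE = 16.5 V > 0.2 V confirms active-region operation.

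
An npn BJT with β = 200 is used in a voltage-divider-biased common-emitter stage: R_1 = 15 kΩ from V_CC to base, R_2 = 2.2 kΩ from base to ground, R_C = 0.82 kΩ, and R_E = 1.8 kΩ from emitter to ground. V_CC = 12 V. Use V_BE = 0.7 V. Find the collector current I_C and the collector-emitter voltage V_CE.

I_C ≈ 0.46 mA, V_CE ≈ 11 V

Thevenize the base divider: V_Th = V_CC·R_2/(R_1+R_2) = 12×2.2/17.2 = 1.53 V, R_Th = R_1‖R_2 = 1.92 kΩ.
Base-emitter loop: V_Th = I_B·R_Th + V_BE + (β+1)I_B·R_E, so I_B = (1.53 − 0.7) / (1.92 + 201×1.8) = 0.0023 mA.
I_C = β·I_B = 200×0.0023 = 0.459 mA, and I_E = (β+1)I_B = 0.461 mA.
V_CE = V_CC − I_C·R_C − I_E·R_E = 12 − 0.459×0.82 − 0.461×1.8 = 10.8 V.
V_CE = 10.8 V > 0.2 V confirms active-region operation.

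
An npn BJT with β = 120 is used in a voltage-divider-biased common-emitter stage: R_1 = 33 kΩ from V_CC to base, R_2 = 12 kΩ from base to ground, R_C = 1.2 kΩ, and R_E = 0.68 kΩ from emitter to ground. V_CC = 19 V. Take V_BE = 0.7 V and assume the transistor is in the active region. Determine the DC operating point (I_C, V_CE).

I_C ≈ 5.8 mA, V_CE ≈ 8.2 V

Thevenize the base divider: V_Th = V_CC·R_2/(R_1+R_2) = 19×12/45 = 5.07 V, R_Th = R_1‖R_2 = 8.8 kΩ.
Base-emitter loop: V_Th = I_B·R_Th + V_BE + (β+1)I_B·R_E, so I_B = (5.07 − 0.7) / (8.8 + 121×0.68) = 0.0479 mA.
I_C = β·I_B = 120×0.0479 = 5.75 mA, and I_E = (β+1)I_B = 5.8 mA.
V_CE = V_CC − I_C·R_C − I_E·R_E = 19 − 5.75×1.2 − 5.8×0.68 = 8.15 V.
V_CE = 8.15 V > 0.2 V confirms active-region operation.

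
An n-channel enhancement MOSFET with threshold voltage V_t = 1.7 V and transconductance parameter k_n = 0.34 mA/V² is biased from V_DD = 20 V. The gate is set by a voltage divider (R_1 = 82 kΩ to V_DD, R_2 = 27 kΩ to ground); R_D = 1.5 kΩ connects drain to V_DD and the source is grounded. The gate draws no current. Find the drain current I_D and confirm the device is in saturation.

V_G = V_DD·R_2/(R_1+R_2) = 20×27/109 = 4.95 V. With the source grounded, V_GS = V_G = 4.95 V.
Assume saturation: I_D = (k_n/2)(V_GS − V_t)² = (0.34/2)×(4.95 − 1.7)² = 0.17×3.25² = 1.8 mA.
V_DS = V_DD − I_D·R_D = 20 − 1.8×1.5 = 17.3 V.
Saturation requires V_DS ≥ V_GS − V_t = 3.25 V; 17.3 ≥ 3.25 ✓.

I_D ≈ 1.8 mA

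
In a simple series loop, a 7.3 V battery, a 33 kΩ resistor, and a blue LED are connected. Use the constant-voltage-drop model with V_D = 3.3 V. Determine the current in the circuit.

KVL around the loop: 7.3 = V_D + I·R = 3.3 + I × 33 kΩ.
So I = (7.3 − 3.3) / 33 kΩ = 4 / 33 = 0.121 mA.

I ≈ 0.12 mA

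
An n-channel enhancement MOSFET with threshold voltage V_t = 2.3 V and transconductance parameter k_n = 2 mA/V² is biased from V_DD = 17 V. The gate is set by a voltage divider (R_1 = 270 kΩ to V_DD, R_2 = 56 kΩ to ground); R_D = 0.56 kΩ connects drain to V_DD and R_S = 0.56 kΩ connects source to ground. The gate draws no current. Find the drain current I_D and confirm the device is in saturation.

I_D ≈ 0.24 mA

V_G = V_DD·R_2/(R_1+R_2) = 17×56/326 = 2.92 V.
Assume saturation: I_D = (k_n/2)(V_GS − V_t)² with V_GS = V_G − I_D·R_S = 2.92 − 0.56·I_D.
Substituting gives 0.314·I_D² − 1.69·I_D + 0.385 = 0, with roots I_D = 0.237 or 5.17 mA.
The root I_D = 5.17 mA gives V_GS = 0.027 V ≤ V_t, so take I_D = 0.237 mA.
Then V_GS = 2.79 V and V_DS = V_DD − I_D(R_D+R_S) = 17 − 0.237×1.12 = 16.7 V.
Saturation requires V_DS ≥ V_GS − V_t = 0.487 V; 16.7 ≥ 0.487 ✓.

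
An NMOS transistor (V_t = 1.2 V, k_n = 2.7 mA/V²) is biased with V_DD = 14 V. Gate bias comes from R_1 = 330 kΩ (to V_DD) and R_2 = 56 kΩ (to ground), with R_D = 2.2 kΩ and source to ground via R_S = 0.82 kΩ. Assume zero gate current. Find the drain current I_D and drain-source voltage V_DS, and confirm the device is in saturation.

V_G = V_DD·R_2/(R_1+R_2) = 14×56/386 = 2.03 V.
Assume saturation: I_D = (k_n/2)(V_GS − V_t)² with V_GS = V_G − I_D·R_S = 2.03 − 0.82·I_D.
Substituting gives 0.908·I_D² − 2.84·I_D + 0.932 = 0, with roots I_D = 0.373 or 2.76 mA.
The root I_D = 2.76 mA gives V_GS = -0.229 V ≤ V_t, so take I_D = 0.373 mA.
Then V_GS = 1.73 V and V_DS = V_DD − I_D(R_D+R_S) = 14 − 0.373×3.02 = 12.9 V.
Saturation requires V_DS ≥ V_GS − V_t = 0.525 V; 12.9 ≥ 0.525 ✓.

I_D ≈ 0.37 mA, V_DS ≈ 13 V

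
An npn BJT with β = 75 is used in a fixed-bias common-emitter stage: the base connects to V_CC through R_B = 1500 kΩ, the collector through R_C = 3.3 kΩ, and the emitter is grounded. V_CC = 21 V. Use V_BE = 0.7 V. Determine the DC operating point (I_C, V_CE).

Base loop: V_CC = I_B·R_B + V_BE, so I_B = (21 − 0.7)/1500 kΩ = 0.0135 mA.
In the active region I_C = β·I_B = 75 × 0.0135 = 1.01 mA.
Collector loop: V_CE = V_CC − I_C·R_C = 21 − 1.01×3.3 = 17.7 V.
Since V_CE = 17.7 V > V_CE(sat) ≈ 0.2 V, the transistor is in the active region as assumed.

I_C ≈ 1 mA, V_CE ≈ 18 V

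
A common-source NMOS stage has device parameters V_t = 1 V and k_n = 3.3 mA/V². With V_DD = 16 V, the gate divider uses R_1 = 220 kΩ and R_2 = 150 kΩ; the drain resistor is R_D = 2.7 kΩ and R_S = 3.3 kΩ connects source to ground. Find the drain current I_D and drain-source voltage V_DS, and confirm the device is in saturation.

I_D ≈ 1.4 mA, V_DS ≈ 7.7 V

V_G = V_DD·R_2/(R_1+R_2) = 16×150/370 = 6.49 V.
Assume saturation: I_D = (k_n/2)(V_GS − V_t)² with V_GS = V_G − I_D·R_S = 6.49 − 3.3·I_D.
Substituting gives 18·I_D² − 60.7·I_D + 49.7 = 0, with roots I_D = 1.38 or 2 mA.
The root I_D = 2 mA gives V_GS = -0.0998 V ≤ V_t, so take I_D = 1.38 mA.
Then V_GS = 1.92 V and V_DS = V_DD − I_D(R_D+R_S) = 16 − 1.38×6 = 7.69 V.
Saturation requires V_DS ≥ V_GS − V_t = 0.916 V; 7.69 ≥ 0.916 ✓.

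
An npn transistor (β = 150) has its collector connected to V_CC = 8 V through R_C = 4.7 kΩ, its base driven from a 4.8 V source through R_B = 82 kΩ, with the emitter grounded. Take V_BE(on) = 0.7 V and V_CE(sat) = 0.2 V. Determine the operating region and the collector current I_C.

Assume active: I_B = (4.8 − 0.7)/82 = 0.05 mA, giving I_C = β·I_B = 7.5 mA.
But then V_CE = 8 − 7.5×4.7 = -27.2 V < V_CE(sat) = 0.2 V — impossible in the active region.
So the transistor is saturated. With V_CE = 0.2 V, I_C = (V_CC − 0.2)/R_C = 7.8/4.7 = 1.66 mA.
Check: β·I_B = 7.5 mA > I_C = 1.66 mA, confirming saturation.

saturation; I_C ≈ 1.7 mA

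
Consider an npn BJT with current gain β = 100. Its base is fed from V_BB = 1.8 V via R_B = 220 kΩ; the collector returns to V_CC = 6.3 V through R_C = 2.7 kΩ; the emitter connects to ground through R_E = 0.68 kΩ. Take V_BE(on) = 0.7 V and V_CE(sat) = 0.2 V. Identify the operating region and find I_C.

active; I_C ≈ 0.38 mA

Assume active. Base-emitter loop: I_B = (V_BB − V_BE)/(R_B + (β+1)R_E) = (1.8 − 0.7)/(220 + 101×0.68) = 0.00381 mA.
I_C = β·I_B = 100×0.00381 = 0.381 mA.
V_CE = V_CC − I_C·R_C − I_E·R_E = 6.3 − 0.381×2.7 − 0.385×0.68 = 5.01 V > V_CE(sat), so the active-region assumption holds.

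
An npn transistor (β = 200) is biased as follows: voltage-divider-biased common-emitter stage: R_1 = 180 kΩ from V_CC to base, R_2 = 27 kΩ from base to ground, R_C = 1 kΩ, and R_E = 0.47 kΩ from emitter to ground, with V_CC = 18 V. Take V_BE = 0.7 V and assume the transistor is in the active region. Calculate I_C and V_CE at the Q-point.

I_C ≈ 2.8 mA, V_CE ≈ 14 V

Thevenize the base divider: V_Th = V_CC·R_2/(R_1+R_2) = 18×27/207 = 2.35 V, R_Th = R_1‖R_2 = 23.5 kΩ.
Base-emitter loop: V_Th = I_B·R_Th + V_BE + (β+1)I_B·R_E, so I_B = (2.35 − 0.7) / (23.5 + 201×0.47) = 0.014 mA.
I_C = β·I_B = 200×0.014 = 2.79 mA, and I_E = (β+1)I_B = 2.81 mA.
V_CE = V_CC − I_C·R_C − I_E·R_E = 18 − 2.79×1 − 2.81×0.47 = 13.9 V.
V_CE = 13.9 V > 0.2 V confirms active-region operation.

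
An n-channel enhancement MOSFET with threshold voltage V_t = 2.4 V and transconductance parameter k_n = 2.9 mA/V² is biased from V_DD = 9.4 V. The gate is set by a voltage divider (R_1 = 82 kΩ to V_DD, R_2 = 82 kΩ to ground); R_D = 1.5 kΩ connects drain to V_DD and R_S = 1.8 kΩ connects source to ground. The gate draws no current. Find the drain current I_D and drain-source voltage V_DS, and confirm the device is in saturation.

V_G = V_DD·R_2/(R_1+R_2) = 9.4×82/164 = 4.7 V.
Assume saturation: I_D = (k_n/2)(V_GS − V_t)² with V_GS = V_G − I_D·R_S = 4.7 − 1.8·I_D.
Substituting gives 4.7·I_D² − 13·I_D + 7.67 = 0, with roots I_D = 0.852 or 1.92 mA.
The root I_D = 1.92 mA gives V_GS = 1.25 V ≤ V_t, so take I_D = 0.852 mA.
Then V_GS = 3.17 V and V_DS = V_DD − I_D(R_D+R_S) = 9.4 − 0.852×3.3 = 6.59 V.
Saturation requires V_DS ≥ V_GS − V_t = 0.767 V; 6.59 ≥ 0.767 ✓.

I_D ≈ 0.85 mA, V_DS ≈ 6.6 V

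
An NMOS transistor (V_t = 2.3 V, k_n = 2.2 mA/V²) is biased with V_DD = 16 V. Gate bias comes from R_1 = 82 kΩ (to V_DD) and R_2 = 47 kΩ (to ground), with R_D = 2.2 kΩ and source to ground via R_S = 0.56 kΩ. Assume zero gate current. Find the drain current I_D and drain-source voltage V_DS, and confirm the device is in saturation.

V_G = V_DD·R_2/(R_1+R_2) = 16×47/129 = 5.83 V.
Assume saturation: I_D = (k_n/2)(V_GS − V_t)² with V_GS = V_G − I_D·R_S = 5.83 − 0.56·I_D.
Substituting gives 0.345·I_D² − 5.35·I_D + 13.7 = 0, with roots I_D = 3.24 or 12.3 mA.
The root I_D = 12.3 mA gives V_GS = -1.04 V ≤ V_t, so take I_D = 3.24 mA.
Then V_GS = 4.02 V and V_DS = V_DD − I_D(R_D+R_S) = 16 − 3.24×2.76 = 7.06 V.
Saturation requires V_DS ≥ V_GS − V_t = 1.72 V; 7.06 ≥ 1.72 ✓.

I_D ≈ 3.2 mA, V_DS ≈ 7.1 V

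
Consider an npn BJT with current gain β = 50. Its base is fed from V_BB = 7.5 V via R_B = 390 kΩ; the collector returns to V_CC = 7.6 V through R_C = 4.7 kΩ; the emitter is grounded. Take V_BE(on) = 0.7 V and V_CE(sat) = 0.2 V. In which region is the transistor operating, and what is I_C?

Assume active. Base-emitter loop: I_B = (V_BB − V_BE)/R_B = (7.5 − 0.7)/390 = 0.0174 mA.
I_C = β·I_B = 50×0.0174 = 0.872 mA.
V_CE = V_CC − I_C·R_C = 7.6 − 0.872×4.7 = 3.5 V > V_CE(sat), so the active-region assumption holds.

active; I_C ≈ 0.87 mA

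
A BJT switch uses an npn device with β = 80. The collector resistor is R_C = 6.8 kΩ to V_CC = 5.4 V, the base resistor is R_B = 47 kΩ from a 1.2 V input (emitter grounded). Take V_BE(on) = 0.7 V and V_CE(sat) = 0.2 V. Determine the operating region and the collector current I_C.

Assume active: I_B = (1.2 − 0.7)/47 = 0.0106 mA, giving I_C = β·I_B = 0.851 mA.
But then V_CE = 5.4 − 0.851×6.8 = -0.387 V < V_CE(sat) = 0.2 V — impossible in the active region.
So the transistor is saturated. With V_CE = 0.2 V, I_C = (V_CC − 0.2)/R_C = 5.2/6.8 = 0.765 mA.
Check: β·I_B = 0.851 mA > I_C = 0.765 mA, confirming saturation.

saturation; I_C ≈ 0.76 mA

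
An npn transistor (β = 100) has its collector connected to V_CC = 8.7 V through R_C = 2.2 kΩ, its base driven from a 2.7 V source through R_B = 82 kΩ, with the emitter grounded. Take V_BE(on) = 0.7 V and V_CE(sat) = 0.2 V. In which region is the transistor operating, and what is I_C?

active; I_C ≈ 2.4 mA

Assume active. Base-emitter loop: I_B = (V_BB − V_BE)/R_B = (2.7 − 0.7)/82 = 0.0244 mA.
I_C = β·I_B = 100×0.0244 = 2.44 mA.
V_CE = V_CC − I_C·R_C = 8.7 − 2.44×2.2 = 3.33 V > V_CE(sat), so the active-region assumption holds.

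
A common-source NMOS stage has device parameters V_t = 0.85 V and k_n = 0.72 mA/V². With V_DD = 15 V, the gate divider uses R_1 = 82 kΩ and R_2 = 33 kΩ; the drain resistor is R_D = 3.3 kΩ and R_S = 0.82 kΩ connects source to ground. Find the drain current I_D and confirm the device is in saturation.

I_D ≈ 1.6 mA

V_G = V_DD·R_2/(R_1+R_2) = 15×33/115 = 4.3 V.
Assume saturation: I_D = (k_n/2)(V_GS − V_t)² with V_GS = V_G − I_D·R_S = 4.3 − 0.82·I_D.
Substituting gives 0.242·I_D² − 3.04·I_D + 4.3 = 0, with roots I_D = 1.62 or 10.9 mA.
The root I_D = 10.9 mA gives V_GS = -4.66 V ≤ V_t, so take I_D = 1.62 mA.
Then V_GS = 2.97 V and V_DS = V_DD − I_D(R_D+R_S) = 15 − 1.62×4.12 = 8.31 V.
Saturation requires V_DS ≥ V_GS − V_t = 2.12 V; 8.31 ≥ 2.12 ✓.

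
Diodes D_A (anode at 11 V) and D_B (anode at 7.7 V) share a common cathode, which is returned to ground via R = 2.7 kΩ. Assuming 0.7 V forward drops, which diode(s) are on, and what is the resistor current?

Only D_A conducts; I_R ≈ 3.8 mA

Assume both conduct. Then node N would need to be at both 11−0.7 = 10.3 V and 7.7−0.7 = 7 V, which is impossible.
Assume only D_A conducts: V_N = 11 − 0.7 = 10.3 V, so I_R = 10.3/2.7 = 3.81 mA.
Check D_B: its anode-to-cathode voltage is 7.7 − 10.3 = -2.6 V < 0.7 V, so it is off. The assumption is consistent.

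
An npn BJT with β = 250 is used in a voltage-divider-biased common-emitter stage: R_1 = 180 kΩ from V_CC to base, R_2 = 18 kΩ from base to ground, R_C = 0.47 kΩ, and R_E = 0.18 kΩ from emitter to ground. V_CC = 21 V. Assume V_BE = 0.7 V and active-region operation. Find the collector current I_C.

I_C ≈ 4.9 mA

Thevenize the base divider: V_Th = V_CC·R_2/(R_1+R_2) = 21×18/198 = 1.91 V, R_Th = R_1‖R_2 = 16.4 kΩ.
Base-emitter loop: V_Th = I_B·R_Th + V_BE + (β+1)I_B·R_E, so I_B = (1.91 − 0.7) / (16.4 + 251×0.18) = 0.0196 mA.
I_C = β·I_B = 250×0.0196 = 4.91 mA, and I_E = (β+1)I_B = 4.93 mA.
V_CE = V_CC − I_C·R_C − I_E·R_E = 21 − 4.91×0.47 − 4.93×0.18 = 17.8 V.
V_CE = 17.8 V > 0.2 V confirms active-region operation.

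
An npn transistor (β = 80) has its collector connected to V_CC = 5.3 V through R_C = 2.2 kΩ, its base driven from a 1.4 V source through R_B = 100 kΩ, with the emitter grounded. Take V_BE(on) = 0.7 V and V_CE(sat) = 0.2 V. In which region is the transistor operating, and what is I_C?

Assume active. Base-emitter loop: I_B = (V_BB − V_BE)/R_B = (1.4 − 0.7)/100 = 0.007 mA.
I_C = β·I_B = 80×0.007 = 0.56 mA.
V_CE = V_CC − I_C·R_C = 5.3 − 0.56×2.2 = 4.07 V > V_CE(sat), so the active-region assumption holds.

active; I_C ≈ 0.56 mA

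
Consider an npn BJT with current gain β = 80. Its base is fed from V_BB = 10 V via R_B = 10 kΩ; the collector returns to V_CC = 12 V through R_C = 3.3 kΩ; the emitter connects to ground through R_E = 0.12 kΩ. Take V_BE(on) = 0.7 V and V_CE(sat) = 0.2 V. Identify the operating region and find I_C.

Assume active: I_B = (10 − 0.7)/(10 + 81×0.12) = 0.472 mA, I_C = β·I_B = 37.7 mA.
Then V_CE = 12 − 37.7×3.3 − 38.2×0.12 = -117 V < 0.2 V — the active assumption fails.
Re-solve with V_CE = 0.2 V. KCL at the emitter: V_E/R_E = (V_BB−0.7−V_E)/R_B + (V_CC−0.2−V_E)/R_C, giving V_E = 0.516 V.
I_C = (V_CC − 0.2 − V_E)/R_C = (11.8 − 0.516)/3.3 = 3.42 mA.
Check: I_B = (9.3 − 0.516)/10 = 0.878 mA, and β·I_B = 70.3 mA > I_C, confirming saturation.

saturation; I_C ≈ 3.4 mA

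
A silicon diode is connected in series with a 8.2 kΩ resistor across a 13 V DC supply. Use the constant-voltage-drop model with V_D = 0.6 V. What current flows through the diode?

I ≈ 1.5 mA

KVL around the loop: 13 = V_D + I·R = 0.6 + I × 8.2 kΩ.
So I = (13 − 0.6) / 8.2 kΩ = 12.4 / 8.2 = 1.51 mA.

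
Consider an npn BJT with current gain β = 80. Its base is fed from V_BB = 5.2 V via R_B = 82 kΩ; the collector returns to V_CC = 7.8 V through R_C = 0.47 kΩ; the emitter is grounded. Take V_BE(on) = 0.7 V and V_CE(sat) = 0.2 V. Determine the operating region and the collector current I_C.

active; I_C ≈ 4.4 mA

Assume active. Base-emitter loop: I_B = (V_BB − V_BE)/R_B = (5.2 − 0.7)/82 = 0.0549 mA.
I_C = β·I_B = 80×0.0549 = 4.39 mA.
V_CE = V_CC − I_C·R_C = 7.8 − 4.39×0.47 = 5.74 V > V_CE(sat), so the active-region assumption holds.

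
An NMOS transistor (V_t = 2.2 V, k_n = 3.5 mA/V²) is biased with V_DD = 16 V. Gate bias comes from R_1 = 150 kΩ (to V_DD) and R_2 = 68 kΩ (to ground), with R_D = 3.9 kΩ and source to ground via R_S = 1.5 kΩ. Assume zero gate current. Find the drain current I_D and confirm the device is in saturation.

V_G = V_DD·R_2/(R_1+R_2) = 16×68/218 = 4.99 V.
Assume saturation: I_D = (k_n/2)(V_GS − V_t)² with V_GS = V_G − I_D·R_S = 4.99 − 1.5·I_D.
Substituting gives 3.94·I_D² − 15.7·I_D + 13.6 = 0, with roots I_D = 1.29 or 2.69 mA.
The root I_D = 2.69 mA gives V_GS = 0.961 V ≤ V_t, so take I_D = 1.29 mA.
Then V_GS = 3.06 V and V_DS = V_DD − I_D(R_D+R_S) = 16 − 1.29×5.4 = 9.04 V.
Saturation requires V_DS ≥ V_GS − V_t = 0.858 V; 9.04 ≥ 0.858 ✓.

I_D ≈ 1.3 mA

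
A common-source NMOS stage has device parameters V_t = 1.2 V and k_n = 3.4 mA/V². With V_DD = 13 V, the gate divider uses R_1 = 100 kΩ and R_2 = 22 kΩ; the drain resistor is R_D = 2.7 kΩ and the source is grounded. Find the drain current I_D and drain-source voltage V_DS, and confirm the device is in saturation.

V_G = V_DD·R_2/(R_1+R_2) = 13×22/122 = 2.34 V. With the source grounded, V_GS = V_G = 2.34 V.
Assume saturation: I_D = (k_n/2)(V_GS − V_t)² = (3.4/2)×(2.34 − 1.2)² = 1.7×1.14² = 2.23 mA.
V_DS = V_DD − I_D·R_D = 13 − 2.23×2.7 = 6.99 V.
Saturation requires V_DS ≥ V_GS − V_t = 1.14 V; 6.99 ≥ 1.14 ✓.

I_D ≈ 2.2 mA, V_DS ≈ 7 V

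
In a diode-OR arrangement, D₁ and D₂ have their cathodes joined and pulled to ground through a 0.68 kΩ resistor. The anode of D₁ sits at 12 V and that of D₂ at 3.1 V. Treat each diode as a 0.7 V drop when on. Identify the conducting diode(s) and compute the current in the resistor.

Only D₁ conducts; I_R ≈ 17 mA

Assume both conduct. Then node N would need to be at both 12−0.7 = 11.3 V and 3.1−0.7 = 2.4 V, which is impossible.
Assume only D₁ conducts: V_N = 12 − 0.7 = 11.3 V, so I_R = 11.3/0.68 = 16.6 mA.
Check D₂: its anode-to-cathode voltage is 3.1 − 11.3 = -8.2 V < 0.7 V, so it is off. The assumption is consistent.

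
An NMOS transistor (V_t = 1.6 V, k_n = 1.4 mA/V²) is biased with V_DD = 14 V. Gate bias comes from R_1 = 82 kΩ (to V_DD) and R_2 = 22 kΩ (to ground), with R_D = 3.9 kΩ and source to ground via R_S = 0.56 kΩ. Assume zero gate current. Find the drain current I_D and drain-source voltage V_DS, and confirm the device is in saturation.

I_D ≈ 0.68 mA, V_DS ≈ 11 V

V_G = V_DD·R_2/(R_1+R_2) = 14×22/104 = 2.96 V.
Assume saturation: I_D = (k_n/2)(V_GS − V_t)² with V_GS = V_G − I_D·R_S = 2.96 − 0.56·I_D.
Substituting gives 0.22·I_D² − 2.07·I_D + 1.3 = 0, with roots I_D = 0.676 or 8.74 mA.
The root I_D = 8.74 mA gives V_GS = -1.93 V ≤ V_t, so take I_D = 0.676 mA.
Then V_GS = 2.58 V and V_DS = V_DD − I_D(R_D+R_S) = 14 − 0.676×4.46 = 11 V.
Saturation requires V_DS ≥ V_GS − V_t = 0.983 V; 11 ≥ 0.983 ✓.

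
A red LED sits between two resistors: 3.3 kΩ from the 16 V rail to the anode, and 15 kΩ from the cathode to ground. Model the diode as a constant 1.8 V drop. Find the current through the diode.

The two resistors are in series with the diode, so KVL gives 16 = I·3.3 + 1.8 + I·15.
I = (16 − 1.8) / (3.3 + 15) kΩ = 14.2 / 18.3 = 0.776 mA.

I ≈ 0.78 mA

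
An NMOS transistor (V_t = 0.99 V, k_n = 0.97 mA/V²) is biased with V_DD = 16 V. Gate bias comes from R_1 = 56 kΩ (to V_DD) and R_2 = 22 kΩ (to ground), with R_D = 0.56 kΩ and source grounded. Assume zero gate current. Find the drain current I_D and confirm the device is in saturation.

I_D ≈ 6 mA

V_G = V_DD·R_2/(R_1+R_2) = 16×22/78 = 4.51 V. With the source grounded, V_GS = V_G = 4.51 V.
Assume saturation: I_D = (k_n/2)(V_GS − V_t)² = (0.97/2)×(4.51 − 0.99)² = 0.485×3.52² = 6.02 mA.
V_DS = V_DD − I_D·R_D = 16 − 6.02×0.56 = 12.6 V.
Saturation requires V_DS ≥ V_GS − V_t = 3.52 V; 12.6 ≥ 3.52 ✓.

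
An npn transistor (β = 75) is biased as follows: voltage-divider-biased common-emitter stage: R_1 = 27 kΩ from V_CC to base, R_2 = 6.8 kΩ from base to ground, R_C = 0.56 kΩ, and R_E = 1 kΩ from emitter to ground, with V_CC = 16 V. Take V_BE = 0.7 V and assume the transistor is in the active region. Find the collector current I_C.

Thevenize the base divider: V_Th = V_CC·R_2/(R_1+R_2) = 16×6.8/33.8 = 3.22 V, R_Th = R_1‖R_2 = 5.43 kΩ.
Base-emitter loop: V_Th = I_B·R_Th + V_BE + (β+1)I_B·R_E, so I_B = (3.22 − 0.7) / (5.43 + 76×1) = 0.0309 mA.
I_C = β·I_B = 75×0.0309 = 2.32 mA, and I_E = (β+1)I_B = 2.35 mA.
V_CE = V_CC − I_C·R_C − I_E·R_E = 16 − 2.32×0.56 − 2.35×1 = 12.3 V.
V_CE = 12.3 V > 0.2 V confirms active-region operation.

I_C ≈ 2.3 mA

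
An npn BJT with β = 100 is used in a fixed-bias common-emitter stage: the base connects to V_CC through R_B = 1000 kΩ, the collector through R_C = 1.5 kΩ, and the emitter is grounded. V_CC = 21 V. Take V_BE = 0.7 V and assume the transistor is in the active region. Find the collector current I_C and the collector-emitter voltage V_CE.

I_C ≈ 2 mA, V_CE ≈ 18 V

Base loop: V_CC = I_B·R_B + V_BE, so I_B = (21 − 0.7)/1000 kΩ = 0.0203 mA.
In the active region I_C = β·I_B = 100 × 0.0203 = 2.03 mA.
Collector loop: V_CE = V_CC − I_C·R_C = 21 − 2.03×1.5 = 18 V.
Since V_CE = 18 V > V_CE(sat) ≈ 0.2 V, the transistor is in the active region as assumed.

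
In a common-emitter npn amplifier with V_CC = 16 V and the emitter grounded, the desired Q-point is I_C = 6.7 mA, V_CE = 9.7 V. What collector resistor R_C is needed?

R_C ≈ 0.94 kΩ

Collector loop: V_CC = I_C·R_C + V_CE.
R_C = (V_CC − V_CE)/I_C = (16 − 9.7)/6.7 = 0.94 kΩ.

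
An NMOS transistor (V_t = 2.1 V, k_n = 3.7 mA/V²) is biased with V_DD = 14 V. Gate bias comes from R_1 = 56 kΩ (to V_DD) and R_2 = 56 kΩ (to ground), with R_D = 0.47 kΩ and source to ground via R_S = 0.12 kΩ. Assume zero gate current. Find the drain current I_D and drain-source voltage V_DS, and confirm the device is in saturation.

V_G = V_DD·R_2/(R_1+R_2) = 14×56/112 = 7 V.
Assume saturation: I_D = (k_n/2)(V_GS − V_t)² with V_GS = V_G − I_D·R_S = 7 − 0.12·I_D.
Substituting gives 0.0266·I_D² − 3.18·I_D + 44.4 = 0, with roots I_D = 16.2 or 103 mA.
The root I_D = 103 mA gives V_GS = -5.36 V ≤ V_t, so take I_D = 16.2 mA.
Then V_GS = 5.06 V and V_DS = V_DD − I_D(R_D+R_S) = 14 − 16.2×0.59 = 4.45 V.
Saturation requires V_DS ≥ V_GS − V_t = 2.96 V; 4.45 ≥ 2.96 ✓.

I_D ≈ 16 mA, V_DS ≈ 4.5 V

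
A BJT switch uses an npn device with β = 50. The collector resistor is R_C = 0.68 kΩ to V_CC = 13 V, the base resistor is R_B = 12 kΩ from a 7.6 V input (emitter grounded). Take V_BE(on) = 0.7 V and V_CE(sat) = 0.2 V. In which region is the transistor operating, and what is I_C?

Assume active: I_B = (7.6 − 0.7)/12 = 0.575 mA, giving I_C = β·I_B = 28.7 mA.
But then V_CE = 13 − 28.7×0.68 = -6.55 V < V_CE(sat) = 0.2 V — impossible in the active region.
So the transistor is saturated. With V_CE = 0.2 V, I_C = (V_CC − 0.2)/R_C = 12.8/0.68 = 18.8 mA.
Check: β·I_B = 28.7 mA > I_C = 18.8 mA, confirming saturation.

saturation; I_C ≈ 19 mA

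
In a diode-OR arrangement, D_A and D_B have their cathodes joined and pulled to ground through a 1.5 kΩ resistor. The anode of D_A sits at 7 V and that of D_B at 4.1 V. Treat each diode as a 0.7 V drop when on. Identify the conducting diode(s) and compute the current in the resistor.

Only D_A conducts; I_R ≈ 4.2 mA

Assume both conduct. Then node N would need to be at both 7−0.7 = 6.3 V and 4.1−0.7 = 3.4 V, which is impossible.
Assume only D_A conducts: V_N = 7 − 0.7 = 6.3 V, so I_R = 6.3/1.5 = 4.2 mA.
Check D_B: its anode-to-cathode voltage is 4.1 − 6.3 = -2.2 V < 0.7 V, so it is off. The assumption is consistent.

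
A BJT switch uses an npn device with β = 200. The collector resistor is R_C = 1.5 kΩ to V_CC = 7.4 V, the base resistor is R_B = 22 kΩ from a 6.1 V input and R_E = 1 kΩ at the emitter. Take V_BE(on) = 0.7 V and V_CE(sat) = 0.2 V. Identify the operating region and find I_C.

saturation; I_C ≈ 2.8 mA

Assume active: I_B = (6.1 − 0.7)/(22 + 201×1) = 0.0242 mA, I_C = β·I_B = 4.84 mA.
Then V_CE = 7.4 − 4.84×1.5 − 4.87×1 = -4.73 V < 0.2 V — the active assumption fails.
Re-solve with V_CE = 0.2 V. KCL at the emitter: V_E/R_E = (V_BB−0.7−V_E)/R_B + (V_CC−0.2−V_E)/R_C, giving V_E = 2.95 V.
I_C = (V_CC − 0.2 − V_E)/R_C = (7.2 − 2.95)/1.5 = 2.84 mA.
Check: I_B = (5.4 − 2.95)/22 = 0.112 mA, and β·I_B = 22.3 mA > I_C, confirming saturation.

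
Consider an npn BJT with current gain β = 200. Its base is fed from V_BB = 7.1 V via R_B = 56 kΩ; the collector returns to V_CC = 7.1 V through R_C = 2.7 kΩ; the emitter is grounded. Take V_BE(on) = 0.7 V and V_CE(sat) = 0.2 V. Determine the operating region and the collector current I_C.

saturation; I_C ≈ 2.6 mA

Assume active: I_B = (7.1 − 0.7)/56 = 0.114 mA, giving I_C = β·I_B = 22.9 mA.
But then V_CE = 7.1 − 22.9×2.7 = -54.6 V < V_CE(sat) = 0.2 V — impossible in the active region.
So the transistor is saturated. With V_CE = 0.2 V, I_C = (V_CC − 0.2)/R_C = 6.9/2.7 = 2.56 mA.
Check: β·I_B = 22.9 mA > I_C = 2.56 mA, confirming saturation.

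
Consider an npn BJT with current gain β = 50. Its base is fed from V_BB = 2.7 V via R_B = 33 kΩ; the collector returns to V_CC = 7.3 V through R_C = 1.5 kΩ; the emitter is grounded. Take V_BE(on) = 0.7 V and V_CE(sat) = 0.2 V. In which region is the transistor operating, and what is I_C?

active; I_C ≈ 3 mA

Assume active. Base-emitter loop: I_B = (V_BB − V_BE)/R_B = (2.7 − 0.7)/33 = 0.0606 mA.
I_C = β·I_B = 50×0.0606 = 3.03 mA.
V_CE = V_CC − I_C·R_C = 7.3 − 3.03×1.5 = 2.75 V > V_CE(sat), so the active-region assumption holds.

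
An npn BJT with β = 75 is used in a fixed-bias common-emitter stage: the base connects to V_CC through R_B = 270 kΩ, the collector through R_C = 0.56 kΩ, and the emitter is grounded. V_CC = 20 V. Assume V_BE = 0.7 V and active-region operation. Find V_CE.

V_CE ≈ 17 V

Base loop: V_CC = I_B·R_B + V_BE, so I_B = (20 − 0.7)/270 kΩ = 0.0715 mA.
In the active region I_C = β·I_B = 75 × 0.0715 = 5.36 mA.
Collector loop: V_CE = V_CC − I_C·R_C = 20 − 5.36×0.56 = 17 V.
Since V_CE = 17 V > V_CE(sat) ≈ 0.2 V, the transistor is in the active region as assumed.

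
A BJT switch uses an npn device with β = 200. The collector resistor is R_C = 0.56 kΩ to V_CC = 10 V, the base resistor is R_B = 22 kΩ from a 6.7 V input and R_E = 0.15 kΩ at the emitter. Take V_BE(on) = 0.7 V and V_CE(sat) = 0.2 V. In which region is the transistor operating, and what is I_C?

saturation; I_C ≈ 14 mA

Assume active: I_B = (6.7 − 0.7)/(22 + 201×0.15) = 0.115 mA, I_C = β·I_B = 23 mA.
Then V_CE = 10 − 23×0.56 − 23.1×0.15 = -6.35 V < 0.2 V — the active assumption fails.
Re-solve with V_CE = 0.2 V. KCL at the emitter: V_E/R_E = (V_BB−0.7−V_E)/R_B + (V_CC−0.2−V_E)/R_C, giving V_E = 2.09 V.
I_C = (V_CC − 0.2 − V_E)/R_C = (9.8 − 2.09)/0.56 = 13.8 mA.
Check: I_B = (6 − 2.09)/22 = 0.178 mA, and β·I_B = 35.5 mA > I_C, confirming saturation.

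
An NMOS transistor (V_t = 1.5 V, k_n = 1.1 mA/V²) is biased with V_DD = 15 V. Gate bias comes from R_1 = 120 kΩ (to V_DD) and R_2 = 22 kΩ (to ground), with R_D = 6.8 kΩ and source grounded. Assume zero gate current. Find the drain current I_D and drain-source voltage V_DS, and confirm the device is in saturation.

V_G = V_DD·R_2/(R_1+R_2) = 15×22/142 = 2.32 V. With the source grounded, V_GS = V_G = 2.32 V.
Assume saturation: I_D = (k_n/2)(V_GS − V_t)² = (1.1/2)×(2.32 − 1.5)² = 0.55×0.824² = 0.373 mA.
V_DS = V_DD − I_D·R_D = 15 − 0.373×6.8 = 12.5 V.
Saturation requires V_DS ≥ V_GS − V_t = 0.824 V; 12.5 ≥ 0.824 ✓.

I_D ≈ 0.37 mA, V_DS ≈ 12 V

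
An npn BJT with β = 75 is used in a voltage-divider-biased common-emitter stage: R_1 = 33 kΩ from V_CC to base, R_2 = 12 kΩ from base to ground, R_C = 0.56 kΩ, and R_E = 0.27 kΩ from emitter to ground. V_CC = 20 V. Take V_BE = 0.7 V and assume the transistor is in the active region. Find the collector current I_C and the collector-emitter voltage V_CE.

I_C ≈ 12 mA, V_CE ≈ 10 V

Thevenize the base divider: V_Th = V_CC·R_2/(R_1+R_2) = 20×12/45 = 5.33 V, R_Th = R_1‖R_2 = 8.8 kΩ.
Base-emitter loop: V_Th = I_B·R_Th + V_BE + (β+1)I_B·R_E, so I_B = (5.33 − 0.7) / (8.8 + 76×0.27) = 0.158 mA.
I_C = β·I_B = 75×0.158 = 11.9 mA, and I_E = (β+1)I_B = 12 mA.
V_CE = V_CC − I_C·R_C − I_E·R_E = 20 − 11.9×0.56 − 12×0.27 = 10.1 V.
V_CE = 10.1 V > 0.2 V confirms active-region operation.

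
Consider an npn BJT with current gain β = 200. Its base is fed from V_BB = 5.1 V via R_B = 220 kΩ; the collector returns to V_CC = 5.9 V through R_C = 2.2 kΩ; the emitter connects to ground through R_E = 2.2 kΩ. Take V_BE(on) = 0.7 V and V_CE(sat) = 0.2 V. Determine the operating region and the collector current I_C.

saturation; I_C ≈ 1.3 mA

Assume active: I_B = (5.1 − 0.7)/(220 + 201×2.2) = 0.00664 mA, I_C = β·I_B = 1.33 mA.
Then V_CE = 5.9 − 1.33×2.2 − 1.34×2.2 = 0.0382 V < 0.2 V — the active assumption fails.
Re-solve with V_CE = 0.2 V. KCL at the emitter: V_E/R_E = (V_BB−0.7−V_E)/R_B + (V_CC−0.2−V_E)/R_C, giving V_E = 2.86 V.
I_C = (V_CC − 0.2 − V_E)/R_C = (5.7 − 2.86)/2.2 = 1.29 mA.
Check: I_B = (4.4 − 2.86)/220 = 0.00701 mA, and β·I_B = 1.4 mA > I_C, confirming saturation.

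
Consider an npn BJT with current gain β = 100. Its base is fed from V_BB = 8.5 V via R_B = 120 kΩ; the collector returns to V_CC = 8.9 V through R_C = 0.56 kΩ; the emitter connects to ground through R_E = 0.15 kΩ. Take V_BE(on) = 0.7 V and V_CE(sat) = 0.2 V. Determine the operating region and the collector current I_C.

active; I_C ≈ 5.8 mA

Assume active. Base-emitter loop: I_B = (V_BB − V_BE)/(R_B + (β+1)R_E) = (8.5 − 0.7)/(120 + 101×0.15) = 0.0577 mA.
I_C = β·I_B = 100×0.0577 = 5.77 mA.
V_CE = V_CC − I_C·R_C − I_E·R_E = 8.9 − 5.77×0.56 − 5.83×0.15 = 4.79 V > V_CE(sat), so the active-region assumption holds.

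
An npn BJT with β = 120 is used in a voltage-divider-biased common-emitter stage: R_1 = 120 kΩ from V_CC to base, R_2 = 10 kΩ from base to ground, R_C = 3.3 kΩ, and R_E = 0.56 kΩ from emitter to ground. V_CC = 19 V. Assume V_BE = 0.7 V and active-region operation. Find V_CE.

Thevenize the base divider: V_Th = V_CC·R_2/(R_1+R_2) = 19×10/130 = 1.46 V, R_Th = R_1‖R_2 = 9.23 kΩ.
Base-emitter loop: V_Th = I_B·R_Th + V_BE + (β+1)I_B·R_E, so I_B = (1.46 − 0.7) / (9.23 + 121×0.56) = 0.00989 mA.
I_C = β·I_B = 120×0.00989 = 1.19 mA, and I_E = (β+1)I_B = 1.2 mA.
V_CE = V_CC − I_C·R_C − I_E·R_E = 19 − 1.19×3.3 − 1.2×0.56 = 14.4 V.
V_CE = 14.4 V > 0.2 V confirms active-region operation.

V_CE ≈ 14 V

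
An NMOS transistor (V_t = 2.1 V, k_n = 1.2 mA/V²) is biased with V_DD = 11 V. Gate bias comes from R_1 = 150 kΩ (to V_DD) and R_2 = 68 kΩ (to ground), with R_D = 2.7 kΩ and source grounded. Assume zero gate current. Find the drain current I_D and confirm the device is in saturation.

I_D ≈ 1.1 mA

V_G = V_DD·R_2/(R_1+R_2) = 11×68/218 = 3.43 V. With the source grounded, V_GS = V_G = 3.43 V.
Assume saturation: I_D = (k_n/2)(V_GS − V_t)² = (1.2/2)×(3.43 − 2.1)² = 0.6×1.33² = 1.06 mA.
V_DS = V_DD − I_D·R_D = 11 − 1.06×2.7 = 8.13 V.
Saturation requires V_DS ≥ V_GS − V_t = 1.33 V; 8.13 ≥ 1.33 ✓.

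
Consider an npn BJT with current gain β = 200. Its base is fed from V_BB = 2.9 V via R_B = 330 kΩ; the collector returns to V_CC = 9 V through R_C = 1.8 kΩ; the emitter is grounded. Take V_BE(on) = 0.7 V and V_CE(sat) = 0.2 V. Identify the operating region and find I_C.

active; I_C ≈ 1.3 mA

Assume active. Base-emitter loop: I_B = (V_BB − V_BE)/R_B = (2.9 − 0.7)/330 = 0.00667 mA.
I_C = β·I_B = 200×0.00667 = 1.33 mA.
V_CE = V_CC − I_C·R_C = 9 − 1.33×1.8 = 6.6 V > V_CE(sat), so the active-region assumption holds.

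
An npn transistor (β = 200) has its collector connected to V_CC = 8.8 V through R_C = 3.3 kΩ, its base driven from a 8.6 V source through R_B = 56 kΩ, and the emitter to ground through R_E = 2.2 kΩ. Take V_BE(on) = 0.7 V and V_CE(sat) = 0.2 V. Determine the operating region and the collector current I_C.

saturation; I_C ≈ 1.5 mA

Assume active: I_B = (8.6 − 0.7)/(56 + 201×2.2) = 0.0159 mA, I_C = β·I_B = 3.17 mA.
Then V_CE = 8.8 − 3.17×3.3 − 3.19×2.2 = -8.68 V < 0.2 V — the active assumption fails.
Re-solve with V_CE = 0.2 V. KCL at the emitter: V_E/R_E = (V_BB−0.7−V_E)/R_B + (V_CC−0.2−V_E)/R_C, giving V_E = 3.54 V.
I_C = (V_CC − 0.2 − V_E)/R_C = (8.6 − 3.54)/3.3 = 1.53 mA.
Check: I_B = (7.9 − 3.54)/56 = 0.0778 mA, and β·I_B = 15.6 mA > I_C, confirming saturation.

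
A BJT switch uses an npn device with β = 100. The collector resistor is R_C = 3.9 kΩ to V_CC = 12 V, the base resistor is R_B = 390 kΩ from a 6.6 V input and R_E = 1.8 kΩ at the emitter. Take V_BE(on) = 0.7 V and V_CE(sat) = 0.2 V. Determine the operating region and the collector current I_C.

Assume active. Base-emitter loop: I_B = (V_BB − V_BE)/(R_B + (β+1)R_E) = (6.6 − 0.7)/(390 + 101×1.8) = 0.0103 mA.
I_C = β·I_B = 100×0.0103 = 1.03 mA.
V_CE = V_CC − I_C·R_C − I_E·R_E = 12 − 1.03×3.9 − 1.04×1.8 = 6.1 V > V_CE(sat), so the active-region assumption holds.

active; I_C ≈ 1 mA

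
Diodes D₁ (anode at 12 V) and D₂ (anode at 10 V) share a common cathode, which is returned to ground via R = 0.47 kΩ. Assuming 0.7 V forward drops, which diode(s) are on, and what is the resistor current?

Assume both conduct. Then node N would need to be at both 12−0.7 = 11.3 V and 10−0.7 = 9.3 V, which is impossible.
Assume only D₁ conducts: V_N = 12 − 0.7 = 11.3 V, so I_R = 11.3/0.47 = 24 mA.
Check D₂: its anode-to-cathode voltage is 10 − 11.3 = -1.3 V < 0.7 V, so it is off. The assumption is consistent.

Only D₁ conducts; I_R ≈ 24 mA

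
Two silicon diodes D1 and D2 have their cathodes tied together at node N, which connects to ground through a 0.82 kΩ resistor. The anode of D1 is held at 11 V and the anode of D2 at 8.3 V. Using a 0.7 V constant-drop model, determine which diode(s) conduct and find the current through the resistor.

Assume both conduct. Then node N would need to be at both 11−0.7 = 10.3 V and 8.3−0.7 = 7.6 V, which is impossible.
Assume only D1 conducts: V_N = 11 − 0.7 = 10.3 V, so I_R = 10.3/0.82 = 12.6 mA.
Check D2: its anode-to-cathode voltage is 8.3 − 10.3 = -2 V < 0.7 V, so it is off. The assumption is consistent.

Only D1 conducts; I_R ≈ 13 mA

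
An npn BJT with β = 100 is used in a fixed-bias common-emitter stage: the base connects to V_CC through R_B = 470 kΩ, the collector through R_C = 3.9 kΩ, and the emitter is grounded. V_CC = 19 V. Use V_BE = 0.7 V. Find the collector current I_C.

Base loop: V_CC = I_B·R_B + V_BE, so I_B = (19 − 0.7)/470 kΩ = 0.0389 mA.
In the active region I_C = β·I_B = 100 × 0.0389 = 3.89 mA.
Collector loop: V_CE = V_CC − I_C·R_C = 19 − 3.89×3.9 = 3.81 V.
Since V_CE = 3.81 V > V_CE(sat) ≈ 0.2 V, the transistor is in the active region as assumed.

I_C ≈ 3.9 mA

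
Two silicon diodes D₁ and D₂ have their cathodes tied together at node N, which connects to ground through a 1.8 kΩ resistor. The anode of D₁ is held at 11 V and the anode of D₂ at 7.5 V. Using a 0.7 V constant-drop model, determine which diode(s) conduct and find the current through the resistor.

Assume both conduct. Then node N would need to be at both 11−0.7 = 10.3 V and 7.5−0.7 = 6.8 V, which is impossible.
Assume only D₁ conducts: V_N = 11 − 0.7 = 10.3 V, so I_R = 10.3/1.8 = 5.72 mA.
Check D₂: its anode-to-cathode voltage is 7.5 − 10.3 = -2.8 V < 0.7 V, so it is off. The assumption is consistent.

Only D₁ conducts; I_R ≈ 5.7 mA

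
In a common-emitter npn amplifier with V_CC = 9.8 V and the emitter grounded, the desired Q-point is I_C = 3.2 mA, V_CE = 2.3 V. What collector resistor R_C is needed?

R_C ≈ 2.3 kΩ

Collector loop: V_CC = I_C·R_C + V_CE.
R_C = (V_CC − V_CE)/I_C = (9.8 − 2.3)/3.2 = 2.34 kΩ.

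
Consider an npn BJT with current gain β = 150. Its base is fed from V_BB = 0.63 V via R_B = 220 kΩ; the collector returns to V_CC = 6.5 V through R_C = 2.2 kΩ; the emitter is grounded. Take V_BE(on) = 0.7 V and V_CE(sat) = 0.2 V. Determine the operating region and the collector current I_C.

cutoff; I_C ≈ 0

V_BB = 0.63 V ≤ V_BE(on) = 0.7 V, so the base-emitter junction is not forward biased.
The transistor is in cutoff: I_B = I_C = 0.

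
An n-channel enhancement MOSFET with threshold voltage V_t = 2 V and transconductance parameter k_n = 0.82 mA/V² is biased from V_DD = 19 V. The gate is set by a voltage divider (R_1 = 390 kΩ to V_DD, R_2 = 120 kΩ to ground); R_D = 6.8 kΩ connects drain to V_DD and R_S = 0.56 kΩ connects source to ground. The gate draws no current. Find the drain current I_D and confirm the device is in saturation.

V_G = V_DD·R_2/(R_1+R_2) = 19×120/510 = 4.47 V.
Assume saturation: I_D = (k_n/2)(V_GS − V_t)² with V_GS = V_G − I_D·R_S = 4.47 − 0.56·I_D.
Substituting gives 0.129·I_D² − 2.13·I_D + 2.5 = 0, with roots I_D = 1.27 or 15.3 mA.
The root I_D = 15.3 mA gives V_GS = -4.12 V ≤ V_t, so take I_D = 1.27 mA.
Then V_GS = 3.76 V and V_DS = V_DD − I_D(R_D+R_S) = 19 − 1.27×7.36 = 9.66 V.
Saturation requires V_DS ≥ V_GS − V_t = 1.76 V; 9.66 ≥ 1.76 ✓.

I_D ≈ 1.3 mA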